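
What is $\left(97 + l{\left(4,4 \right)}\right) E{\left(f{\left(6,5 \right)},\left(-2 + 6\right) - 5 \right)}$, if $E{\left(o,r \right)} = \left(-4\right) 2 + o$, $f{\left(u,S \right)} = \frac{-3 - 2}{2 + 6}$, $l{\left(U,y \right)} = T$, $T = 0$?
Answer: $- \frac{6693}{8} \approx -836.63$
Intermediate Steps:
$l{\left(U,y \right)} = 0$
$f{\left(u,S \right)} = - \frac{5}{8}$
$E{\left(o,r \right)} = -8 + o$
$\left(97 + l{\left(4,4 \right)}\right) E{\left(f{\left(6,5 \right)},\left(-2 + 6\right) - 5 \right)} = \left(97 + 0\right) \left(-8 - \frac{5}{8}\right) = 97 \left(- \frac{69}{8}\right) = - \frac{6693}{8}$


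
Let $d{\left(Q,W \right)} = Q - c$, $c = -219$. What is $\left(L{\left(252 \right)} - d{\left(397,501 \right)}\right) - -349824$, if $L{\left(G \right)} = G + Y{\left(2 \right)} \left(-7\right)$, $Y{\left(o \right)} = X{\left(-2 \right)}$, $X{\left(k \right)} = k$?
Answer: $349474$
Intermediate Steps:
$Y{\left(o \right)} = -2$
$d{\left(Q,W \right)} = 219 + Q$ ($d{\left(Q,W \right)} = Q - -219 = Q + 219 = 219 + Q$)
$L{\left(G \right)} = 14 + G$ ($L{\left(G \right)} = G - -14 = G + 14 = 14 + G$)
$\left(L{\left(252 \right)} - d{\left(397,501 \right)}\right) - -349824 = \left(\left(14 + 252\right) - \left(219 + 397\right)\right) - -349824 = \left(266 - 616\right) + 349824 = -350 + 349824 = 349474$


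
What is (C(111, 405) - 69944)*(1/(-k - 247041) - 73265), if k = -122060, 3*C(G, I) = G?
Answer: 640119731454162/124981 ≈ 5.1217e+9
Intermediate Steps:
C(G, I) = G/3
(C(111, 405) - 69944)*(1/(-k - 247041) - 73265) = ((⅓)*111 - 69944)*(1/(-1*(-122060) - 247041) - 73265) = (37 - 69944)*(1/(122060 - 247041) - 73265) = -69907*(1/(-124981) - 73265) = -69907*(-1/124981 - 73265) = -69907*(-9156732966/124981) = 640119731454162/124981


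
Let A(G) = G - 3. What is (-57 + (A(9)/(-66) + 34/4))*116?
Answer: -62002/11 ≈ -5636.5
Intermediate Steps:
A(G) = -3 + G
(-57 + (A(9)/(-66) + 34/4))*116 = (-57 + ((-3 + 9)/(-66) + 34/4))*116 = (-57 + (6*(-1/66) + 34*(¼)))*116 = (-57 + (-1/11 + 17/2))*116 = (-57 + 185/22)*116 = -1069/22*116 = -62002/11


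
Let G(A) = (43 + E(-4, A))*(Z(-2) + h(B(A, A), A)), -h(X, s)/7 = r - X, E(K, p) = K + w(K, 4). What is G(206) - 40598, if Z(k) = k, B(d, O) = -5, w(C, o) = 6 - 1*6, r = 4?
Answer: -43133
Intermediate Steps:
w(C, o) = 0 (w(C, o) = 6 - 6 = 0)
E(K, p) = K (E(K, p) = K + 0 = K)
h(X, s) = -28 + 7*X (h(X, s) = -7*(4 - X) = -28 + 7*X)
G(A) = -2535 (G(A) = (43 - 4)*(-2 + (-28 + 7*(-5))) = 39*(-2 + (-28 - 35)) = 39*(-2 - 63) = 39*(-65) = -2535)
G(206) - 40598 = -2535 - 40598 = -43133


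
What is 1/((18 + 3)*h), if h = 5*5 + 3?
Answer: 1/588 ≈ 0.0017007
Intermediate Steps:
h = 28 (h = 25 + 3 = 28)
1/((18 + 3)*h) = 1/((18 + 3)*28) = 1/(21*28) = 1/588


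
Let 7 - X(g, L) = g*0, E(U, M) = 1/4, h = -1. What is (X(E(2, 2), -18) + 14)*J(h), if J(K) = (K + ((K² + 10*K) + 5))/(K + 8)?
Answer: -15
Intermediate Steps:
E(U, M) = ¼
J(K) = (5 + K² + 11*K)/(8 + K) (J(K) = (K + (5 + K² + 10*K))/(8 + K) = (5 + K² + 11*K)/(8 + K))
X(g, L) = 7 (X(g, L) = 7 - g*0 = 7 - 1*0 = 7 + 0 = 7)
(X(E(2, 2), -18) + 14)*J(h) = (7 + 14)*((5 + (-1)² + 11*(-1))/(8 - 1)) = 21*((5 + 1 - 11)/7) = 21*((⅐)*(-5)) = 21*(-5/7) = -15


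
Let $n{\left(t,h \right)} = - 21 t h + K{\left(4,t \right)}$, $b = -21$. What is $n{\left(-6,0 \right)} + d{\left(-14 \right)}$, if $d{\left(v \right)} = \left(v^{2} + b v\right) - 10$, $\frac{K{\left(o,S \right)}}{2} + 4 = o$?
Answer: $480$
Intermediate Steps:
$K{\left(o,S \right)} = -8 + 2 o$
$n{\left(t,h \right)} = - 21 h t$ ($n{\left(t,h \right)} = - 21 t h + \left(-8 + 2 \cdot 4\right) = - 21 h t + \left(-8 + 8\right) = - 21 h t + 0 = - 21 h t$)
$d{\left(v \right)} = -10 + v^{2} - 21 v$ ($d{\left(v \right)} = \left(v^{2} - 21 v\right) - 10 = -10 + v^{2} - 21 v$)
$n{\left(-6,0 \right)} + d{\left(-14 \right)} = \left(-21\right) 0 \left(-6\right) - \left(-284 - 196\right) = 0 + \left(-10 + 196 + 294\right) = 0 + 480 = 480$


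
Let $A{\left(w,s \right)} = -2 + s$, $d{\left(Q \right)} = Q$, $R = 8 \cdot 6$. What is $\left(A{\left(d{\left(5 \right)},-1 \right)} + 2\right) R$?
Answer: $-48$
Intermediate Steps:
$R = 48$
$\left(A{\left(d{\left(5 \right)},-1 \right)} + 2\right) R = \left(\left(-2 - 1\right) + 2\right) 48 = \left(-3 + 2\right) 48 = \left(-1\right) 48 = -48$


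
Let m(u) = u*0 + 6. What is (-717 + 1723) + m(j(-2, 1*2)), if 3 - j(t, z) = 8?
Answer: 1012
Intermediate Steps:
j(t, z) = -5 (j(t, z) = 3 - 1*8 = 3 - 8 = -5)
m(u) = 6 (m(u) = 0 + 6 = 6)
(-717 + 1723) + m(j(-2, 1*2)) = (-717 + 1723) + 6 = 1006 + 6 = 1012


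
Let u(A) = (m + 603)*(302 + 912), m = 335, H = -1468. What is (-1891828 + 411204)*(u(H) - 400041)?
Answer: -1093723623184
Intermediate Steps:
u(A) = 1138732 (u(A) = (335 + 603)*(302 + 912) = 938*1214 = 1138732)
(-1891828 + 411204)*(u(H) - 400041) = (-1891828 + 411204)*(1138732 - 400041) = -1480624*738691 = -1093723623184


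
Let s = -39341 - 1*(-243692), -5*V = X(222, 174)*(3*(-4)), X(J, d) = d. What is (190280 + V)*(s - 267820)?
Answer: -60516929872/5 ≈ -1.2103e+10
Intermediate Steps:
V = 2088/5 (V = -174*3*(-4)/5 = -174*(-12)/5 = -⅕*(-2088) = 2088/5 ≈ 417.60)
s = 204351 (s = -39341 + 243692 = 204351)
(190280 + V)*(s - 267820) = (190280 + 2088/5)*(204351 - 267820) = (953488/5)*(-63469) = -60516929872/5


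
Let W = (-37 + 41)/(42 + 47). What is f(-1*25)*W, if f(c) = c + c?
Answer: -200/89 ≈ -2.2472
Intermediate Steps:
W = 4/89 ≈ 0.044944
f(c) = 2*c
f(-1*25)*W = (2*(-1*25))*(4/89) = (2*(-25))*(4/89) = -50*4/89 = -200/89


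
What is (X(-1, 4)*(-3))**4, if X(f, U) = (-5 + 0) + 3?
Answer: 1296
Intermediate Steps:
X(f, U) = -2 (X(f, U) = -5 + 3 = -2)
(X(-1, 4)*(-3))**4 = (-2*(-3))**4 = 6**4 = 1296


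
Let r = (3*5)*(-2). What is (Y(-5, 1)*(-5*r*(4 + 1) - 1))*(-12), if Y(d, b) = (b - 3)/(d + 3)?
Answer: -8988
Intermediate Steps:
r = -30 (r = 15*(-2) = -30)
Y(d, b) = (-3 + b)/(3 + d)
(Y(-5, 1)*(-5*r*(4 + 1) - 1))*(-12) = (((-3 + 1)/(3 - 5))*(-(-150)*(4 + 1) - 1))*(-12) = ((-2/(-2))*(-(-150)*5 - 1))*(-12) = ((-½*(-2))*(-5*(-150) - 1))*(-12) = (1*(750 - 1))*(-12) = (1*749)*(-12) = 749*(-12) = -8988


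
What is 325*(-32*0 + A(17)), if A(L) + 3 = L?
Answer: 4550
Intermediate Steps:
A(L) = -3 + L
325*(-32*0 + A(17)) = 325*(-32*0 + (-3 + 17)) = 325*(0 + 14) = 325*14 = 4550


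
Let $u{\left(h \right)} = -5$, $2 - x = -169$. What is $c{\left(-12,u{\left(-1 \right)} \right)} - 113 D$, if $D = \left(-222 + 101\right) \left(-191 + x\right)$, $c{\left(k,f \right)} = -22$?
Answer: $-273482$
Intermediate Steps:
$x = 171$ ($x = 2 - -169 = 2 + 169 = 171$)
$D = 2420$ ($D = \left(-222 + 101\right) \left(-191 + 171\right) = \left(-121\right) \left(-20\right) = 2420$)
$c{\left(-12,u{\left(-1 \right)} \right)} - 113 D = -22 - 273460 = -273482$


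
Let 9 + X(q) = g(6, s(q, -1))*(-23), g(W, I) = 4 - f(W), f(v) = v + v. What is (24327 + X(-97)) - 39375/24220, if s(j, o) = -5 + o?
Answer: 16954259/692 ≈ 24500.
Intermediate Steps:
f(v) = 2*v
g(W, I) = 4 - 2*W
X(q) = 175 (X(q) = -9 + (4 - 2*6)*(-23) = -9 + (4 - 12)*(-23) = -9 - 8*(-23) = -9 + 184 = 175)
(24327 + X(-97)) - 39375/24220 = (24327 + 175) - 39375/24220 = 24502 - 39375*1/24220 = 24502 - 1125/692 = 16954259/692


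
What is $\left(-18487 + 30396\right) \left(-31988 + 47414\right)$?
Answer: $183708234$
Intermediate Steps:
$\left(-18487 + 30396\right) \left(-31988 + 47414\right) = 11909 \cdot 15426 = 183708234$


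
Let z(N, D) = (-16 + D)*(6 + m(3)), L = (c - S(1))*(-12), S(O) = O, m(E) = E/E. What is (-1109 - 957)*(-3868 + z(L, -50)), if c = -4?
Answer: 8945780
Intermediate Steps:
m(E) = 1
L = 60 (L = (-4 - 1*1)*(-12) = (-4 - 1)*(-12) = -5*(-12) = 60)
z(N, D) = -112 + 7*D (z(N, D) = (-16 + D)*(6 + 1) = (-16 + D)*7 = -112 + 7*D)
(-1109 - 957)*(-3868 + z(L, -50)) = (-1109 - 957)*(-3868 + (-112 + 7*(-50))) = -2066*(-3868 + (-112 - 350)) = -2066*(-3868 - 462) = -2066*(-4330) = 8945780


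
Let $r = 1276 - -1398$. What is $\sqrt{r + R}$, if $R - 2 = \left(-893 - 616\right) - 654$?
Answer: $3 \sqrt{57} \approx 22.65$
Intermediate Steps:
$r = 2674$ ($r = 1276 + 1398 = 2674$)
$R = -2161$ ($R = 2 - 2163 = -2161$)
$\sqrt{r + R} = \sqrt{2674 - 2161} = \sqrt{513} = 3 \sqrt{57}$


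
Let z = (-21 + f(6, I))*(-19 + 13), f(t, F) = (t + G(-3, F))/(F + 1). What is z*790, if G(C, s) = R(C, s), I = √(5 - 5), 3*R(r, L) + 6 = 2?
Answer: 77420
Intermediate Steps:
R(r, L) = -4/3 (R(r, L) = -2 + (⅓)*2 = -2 + ⅔ = -4/3)
I = 0 (I = √0 = 0)
G(C, s) = -4/3
f(t, F) = (-4/3 + t)/(1 + F) (f(t, F) = (t - 4/3)/(F + 1) = (-4/3 + t)/(1 + F))
z = 98 (z = (-21 + (-4/3 + 6)/(1 + 0))*(-19 + 13) = (-21 + (14/3)/1)*(-6) = (-21 + 1*(14/3))*(-6) = (-21 + 14/3)*(-6) = -49/3*(-6) = 98)
z*790 = 98*790 = 77420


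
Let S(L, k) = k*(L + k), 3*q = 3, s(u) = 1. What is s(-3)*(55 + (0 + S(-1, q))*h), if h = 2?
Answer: 55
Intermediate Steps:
q = 1 (q = (⅓)*3 = 1)
s(-3)*(55 + (0 + S(-1, q))*h) = 1*(55 + (0 + 1*(-1 + 1))*2) = 1*(55 + (0 + 1*0)*2) = 1*(55 + (0 + 0)*2) = 1*(55 + 0*2) = 1*(55 + 0) = 1*55 = 55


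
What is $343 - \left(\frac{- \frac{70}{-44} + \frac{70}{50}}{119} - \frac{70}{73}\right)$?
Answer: $\frac{46950399}{136510} \approx 343.93$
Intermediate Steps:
$343 - \left(\frac{- \frac{70}{-44} + \frac{70}{50}}{119} - \frac{70}{73}\right) = 343 - \left(\left(\left(-70\right) \left(- \frac{1}{44}\right) + 70 \cdot \frac{1}{50}\right) \frac{1}{119} - \frac{70}{73}\right) = 343 - \left(\left(\frac{35}{22} + \frac{7}{5}\right) \frac{1}{119} - \frac{70}{73}\right) = 343 - \left(\frac{329}{110} \cdot \frac{1}{119} - \frac{70}{73}\right) = 343 - \left(\frac{47}{1870} - \frac{70}{73}\right) = 343 - - \frac{127469}{136510} = 343 + \frac{127469}{136510} = \frac{46950399}{136510}$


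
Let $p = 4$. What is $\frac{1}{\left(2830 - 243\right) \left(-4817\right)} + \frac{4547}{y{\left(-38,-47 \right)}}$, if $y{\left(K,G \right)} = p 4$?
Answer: $\frac{56662799697}{199385264} \approx 284.19$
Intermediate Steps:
$y{\left(K,G \right)} = 16$ ($y{\left(K,G \right)} = 4 \cdot 4 = 16$)
$\frac{1}{\left(2830 - 243\right) \left(-4817\right)} + \frac{4547}{y{\left(-38,-47 \right)}} = \frac{1}{\left(2830 - 243\right) \left(-4817\right)} + \frac{4547}{16} = \frac{1}{2587} \left(- \frac{1}{4817}\right) + 4547 \cdot \frac{1}{16} = \frac{1}{2587} \left(- \frac{1}{4817}\right) + \frac{4547}{16} = - \frac{1}{12461579} + \frac{4547}{16} = \frac{56662799697}{199385264}$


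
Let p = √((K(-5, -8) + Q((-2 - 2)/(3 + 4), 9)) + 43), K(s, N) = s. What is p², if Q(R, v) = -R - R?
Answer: 274/7 ≈ 39.143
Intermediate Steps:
Q(R, v) = -2*R
p = √1918/7 (p = √((-5 - 2*(-2 - 2)/(3 + 4)) + 43) = √((-5 - (-8)/7) + 43) = √((-5 - 2*(-4/7)) + 43) = √((-5 + 8/7) + 43) = √(-27/7 + 43) = √(274/7) = √1918/7 ≈ 6.2564)
p² = (√1918/7)² = 274/7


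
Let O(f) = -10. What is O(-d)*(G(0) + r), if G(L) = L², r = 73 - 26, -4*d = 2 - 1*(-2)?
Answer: -470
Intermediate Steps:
d = -1 (d = -(2 - 1*(-2))/4 = -(2 + 2)/4 = -¼*4 = -1)
r = 47
O(-d)*(G(0) + r) = -10*(0² + 47) = -10*(0 + 47) = -10*47 = -470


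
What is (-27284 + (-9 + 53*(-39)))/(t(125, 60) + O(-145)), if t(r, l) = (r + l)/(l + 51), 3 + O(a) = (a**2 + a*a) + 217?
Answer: -88080/126797 ≈ -0.69465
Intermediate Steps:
O(a) = 214 + 2*a**2 (O(a) = -3 + ((a**2 + a*a) + 217) = -3 + ((a**2 + a**2) + 217) = -3 + (2*a**2 + 217) = -3 + (217 + 2*a**2) = 214 + 2*a**2)
t(r, l) = (l + r)/(51 + l)
(-27284 + (-9 + 53*(-39)))/(t(125, 60) + O(-145)) = (-27284 + (-9 + 53*(-39)))/((60 + 125)/(51 + 60) + (214 + 2*(-145)**2)) = (-27284 + (-9 - 2067))/(185/111 + (214 + 2*21025)) = (-27284 - 2076)/((1/111)*185 + (214 + 42050)) = -29360/(5/3 + 42264) = -29360/126797/3 = -29360*3/126797 = -88080/126797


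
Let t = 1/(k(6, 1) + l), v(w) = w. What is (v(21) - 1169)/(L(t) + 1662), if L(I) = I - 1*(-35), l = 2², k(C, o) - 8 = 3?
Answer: -4305/6364 ≈ -0.67646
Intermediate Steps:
k(C, o) = 11 (k(C, o) = 8 + 3 = 11)
l = 4
t = 1/15 (t = 1/(11 + 4) = 1/15 ≈ 0.066667)
L(I) = 35 + I (L(I) = I + 35 = 35 + I)
(v(21) - 1169)/(L(t) + 1662) = (21 - 1169)/((35 + 1/15) + 1662) = -1148/(526/15 + 1662) = -1148/25456/15 = -1148*15/25456 = -4305/6364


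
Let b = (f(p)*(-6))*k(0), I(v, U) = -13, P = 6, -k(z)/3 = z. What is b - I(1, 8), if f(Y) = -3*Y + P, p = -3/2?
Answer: 13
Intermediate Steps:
k(z) = -3*z
p = -3/2 (p = -3*1/2 = -3/2 ≈ -1.5000)
f(Y) = 6 - 3*Y (f(Y) = -3*Y + 6 = 6 - 3*Y)
b = 0 (b = ((6 - 3*(-3/2))*(-6))*(-3*0) = ((6 + 9/2)*(-6))*0 = ((21/2)*(-6))*0 = -63*0 = 0)
b - I(1, 8) = 0 - 1*(-13) = 0 + 13 = 13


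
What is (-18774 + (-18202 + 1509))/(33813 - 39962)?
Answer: 35467/6149 ≈ 5.7679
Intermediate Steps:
(-18774 + (-18202 + 1509))/(33813 - 39962) = (-18774 - 16693)/(-6149) = -35467*(-1/6149) = 35467/6149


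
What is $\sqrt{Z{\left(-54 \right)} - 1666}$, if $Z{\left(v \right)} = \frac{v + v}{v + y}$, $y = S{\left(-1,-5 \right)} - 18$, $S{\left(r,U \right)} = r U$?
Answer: $\frac{i \sqrt{7471438}}{67} \approx 40.797 i$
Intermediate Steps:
$S{\left(r,U \right)} = U r$
$y = -13$ ($y = \left(-5\right) \left(-1\right) - 18 = 5 - 18 = -13$)
$Z{\left(v \right)} = \frac{2 v}{-13 + v}$ ($Z{\left(v \right)} = \frac{v + v}{v - 13} = \frac{2 v}{-13 + v}$)
$\sqrt{Z{\left(-54 \right)} - 1666} = \sqrt{2 \left(-54\right) \frac{1}{-13 - 54} - 1666} = \sqrt{2 \left(-54\right) \frac{1}{-67} - 1666} = \sqrt{2 \left(-54\right) \left(- \frac{1}{67}\right) - 1666} = \sqrt{\frac{108}{67} - 1666} = \sqrt{- \frac{111514}{67}} = \frac{i \sqrt{7471438}}{67}$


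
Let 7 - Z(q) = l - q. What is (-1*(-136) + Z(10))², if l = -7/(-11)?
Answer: 2808976/121 ≈ 23215.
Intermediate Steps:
l = 7/11 (l = -7*(-1/11) = 7/11 ≈ 0.63636)
Z(q) = 70/11 + q (Z(q) = 7 - (7/11 - q) = 7 + (-7/11 + q) = 70/11 + q)
(-1*(-136) + Z(10))² = (-1*(-136) + (70/11 + 10))² = (136 + 180/11)² = (1676/11)² = 2808976/121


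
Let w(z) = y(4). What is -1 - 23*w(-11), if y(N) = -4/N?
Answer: 22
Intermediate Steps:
w(z) = -1 (w(z) = -4/4 = -4*¼ = -1)
-1 - 23*w(-11) = -1 - 23*(-1) = -1 + 23 = 22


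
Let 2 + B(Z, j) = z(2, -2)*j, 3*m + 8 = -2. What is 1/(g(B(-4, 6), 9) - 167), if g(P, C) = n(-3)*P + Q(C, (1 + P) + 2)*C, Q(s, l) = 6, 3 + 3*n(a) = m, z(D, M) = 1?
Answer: -9/1093 ≈ -0.0082342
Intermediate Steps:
m = -10/3 (m = -8/3 + (1/3)*(-2) = -8/3 - 2/3 = -10/3 ≈ -3.3333)
n(a) = -19/9 (n(a) = -1 + (1/3)*(-10/3) = -1 - 10/9 = -19/9)
B(Z, j) = -2 + j (B(Z, j) = -2 + 1*j = -2 + j)
g(P, C) = 6*C - 19*P/9 (g(P, C) = -19*P/9 + 6*C = 6*C - 19*P/9)
1/(g(B(-4, 6), 9) - 167) = 1/((6*9 - 19*(-2 + 6)/9) - 167) = 1/((54 - 19/9*4) - 167) = 1/((54 - 76/9) - 167) = 1/(410/9 - 167) = 1/(-1093/9) = -9/1093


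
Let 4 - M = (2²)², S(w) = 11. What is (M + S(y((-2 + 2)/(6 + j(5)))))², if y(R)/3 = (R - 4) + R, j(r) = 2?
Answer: 1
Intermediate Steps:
y(R) = -12 + 6*R (y(R) = 3*((R - 4) + R) = 3*((-4 + R) + R) = 3*(-4 + 2*R) = -12 + 6*R)
M = -12 (M = 4 - (2²)² = 4 - 1*4² = 4 - 1*16 = 4 - 16 = -12)
(M + S(y((-2 + 2)/(6 + j(5)))))² = (-12 + 11)² = (-1)² = 1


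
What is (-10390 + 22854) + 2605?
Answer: 15069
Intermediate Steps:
(-10390 + 22854) + 2605 = 12464 + 2605 = 15069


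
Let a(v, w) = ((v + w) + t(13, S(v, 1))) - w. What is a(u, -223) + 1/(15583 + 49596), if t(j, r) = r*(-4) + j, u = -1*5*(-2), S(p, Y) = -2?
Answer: 2020550/65179 ≈ 31.000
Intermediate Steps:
u = 10 (u = -5*(-2) = 10)
t(j, r) = j - 4*r (t(j, r) = -4*r + j = j - 4*r)
a(v, w) = 21 + v (a(v, w) = ((v + w) + (13 - 4*(-2))) - w = ((v + w) + (13 + 8)) - w = ((v + w) + 21) - w = (21 + v + w) - w = 21 + v)
a(u, -223) + 1/(15583 + 49596) = (21 + 10) + 1/(15583 + 49596) = 31 + 1/65179 = 2020550/65179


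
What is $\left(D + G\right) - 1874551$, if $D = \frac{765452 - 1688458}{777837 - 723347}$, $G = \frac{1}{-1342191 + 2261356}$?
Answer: $- \frac{1877765983768477}{1001706017} \approx -1.8746 \cdot 10^{6}$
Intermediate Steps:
$G = \frac{1}{919165} \approx 1.0879 \cdot 10^{-6}$
$D = - \frac{461503}{27245}$ ($D = - \frac{923006}{54490} = \left(-923006\right) \frac{1}{54490} = - \frac{461503}{27245} \approx -16.939$)
$\left(D + G\right) - 1874551 = \left(- \frac{461503}{27245} + \frac{1}{919165}\right) - 1874551 = - \frac{16967895110}{1001706017} - 1874551 = - \frac{1877765983768477}{1001706017}$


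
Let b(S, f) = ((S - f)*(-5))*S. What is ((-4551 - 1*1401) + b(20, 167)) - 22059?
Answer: -13311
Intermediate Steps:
b(S, f) = S*(-5*S + 5*f) (b(S, f) = (-5*S + 5*f)*S = S*(-5*S + 5*f))
((-4551 - 1*1401) + b(20, 167)) - 22059 = ((-4551 - 1*1401) + 5*20*(167 - 1*20)) - 22059 = ((-4551 - 1401) + 5*20*(167 - 20)) - 22059 = (-5952 + 5*20*147) - 22059 = (-5952 + 14700) - 22059 = 8748 - 22059 = -13311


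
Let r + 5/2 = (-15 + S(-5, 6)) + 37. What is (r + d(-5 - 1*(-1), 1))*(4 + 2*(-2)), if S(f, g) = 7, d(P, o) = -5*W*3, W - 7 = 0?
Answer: 0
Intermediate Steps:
W = 7 (W = 7 + 0 = 7)
d(P, o) = -105 (d(P, o) = -5*7*3 = -35*3 = -105)
r = 53/2 (r = -5/2 + ((-15 + 7) + 37) = -5/2 + (-8 + 37) = -5/2 + 29 = 53/2 ≈ 26.500)
(r + d(-5 - 1*(-1), 1))*(4 + 2*(-2)) = (53/2 - 105)*(4 + 2*(-2)) = -157*(4 - 4)/2 = -157/2*0 = 0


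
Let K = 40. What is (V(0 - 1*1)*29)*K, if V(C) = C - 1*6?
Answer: -8120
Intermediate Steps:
V(C) = -6 + C (V(C) = C - 6 = -6 + C)
(V(0 - 1*1)*29)*K = ((-6 + (0 - 1*1))*29)*40 = ((-6 + (0 - 1))*29)*40 = ((-6 - 1)*29)*40 = -7*29*40 = -203*40 = -8120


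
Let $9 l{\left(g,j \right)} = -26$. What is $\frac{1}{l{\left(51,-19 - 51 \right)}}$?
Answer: $- \frac{9}{26} \approx -0.34615$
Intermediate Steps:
$l{\left(g,j \right)} = - \frac{26}{9}$ ($l{\left(g,j \right)} = \frac{1}{9} \left(-26\right) = - \frac{26}{9}$)
$\frac{1}{l{\left(51,-19 - 51 \right)}} = \frac{1}{- \frac{26}{9}} = - \frac{9}{26}$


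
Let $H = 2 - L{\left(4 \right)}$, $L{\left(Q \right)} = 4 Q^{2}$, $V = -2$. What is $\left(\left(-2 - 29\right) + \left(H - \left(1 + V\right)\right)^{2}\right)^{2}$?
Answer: $13616100$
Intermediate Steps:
$H = -62$ ($H = 2 - 4 \cdot 4^{2} = 2 - 4 \cdot 16 = 2 - 64 = -62$)
$\left(\left(-2 - 29\right) + \left(H - \left(1 + V\right)\right)^{2}\right)^{2} = \left(\left(-2 - 29\right) + \left(-62 - -1\right)^{2}\right)^{2} = \left(\left(-2 - 29\right) + \left(-62 + \left(-1 + 2\right)\right)^{2}\right)^{2} = \left(-31 + \left(-62 + 1\right)^{2}\right)^{2} = \left(-31 + \left(-61\right)^{2}\right)^{2} = \left(-31 + 3721\right)^{2} = 3690^{2} = 13616100$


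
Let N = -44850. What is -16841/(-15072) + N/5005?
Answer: -9102923/1160544 ≈ -7.8437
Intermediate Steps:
-16841/(-15072) + N/5005 = -16841/(-15072) - 44850/5005 = -16841*(-1/15072) - 44850*1/5005 = 16841/15072 - 690/77 = -9102923/1160544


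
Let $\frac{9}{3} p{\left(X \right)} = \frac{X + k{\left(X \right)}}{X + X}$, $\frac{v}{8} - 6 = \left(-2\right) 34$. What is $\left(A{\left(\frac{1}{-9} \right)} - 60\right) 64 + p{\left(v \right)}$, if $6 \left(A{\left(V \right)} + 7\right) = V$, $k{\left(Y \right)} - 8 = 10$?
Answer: $- \frac{57438617}{13392} \approx -4289.0$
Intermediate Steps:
$k{\left(Y \right)} = 18$ ($k{\left(Y \right)} = 8 + 10 = 18$)
$A{\left(V \right)} = -7 + \frac{V}{6}$
$v = -496$ ($v = 48 + 8 \left(\left(-2\right) 34\right) = 48 + 8 \left(-68\right) = 48 - 544 = -496$)
$p{\left(X \right)} = \frac{18 + X}{6 X}$ ($p{\left(X \right)} = \frac{\left(X + 18\right) \frac{1}{X + X}}{3} = \frac{\left(18 + X\right) \frac{1}{2 X}}{3} = \frac{\frac{1}{2} \frac{1}{X} \left(18 + X\right)}{3} = \frac{18 + X}{6 X}$)
$\left(A{\left(\frac{1}{-9} \right)} - 60\right) 64 + p{\left(v \right)} = \left(\left(-7 + \frac{1}{6 \left(-9\right)}\right) - 60\right) 64 + \frac{18 - 496}{6 \left(-496\right)} = \left(\left(-7 + \frac{1}{6} \left(- \frac{1}{9}\right)\right) - 60\right) 64 + \frac{1}{6} \left(- \frac{1}{496}\right) \left(-478\right) = \left(\left(-7 - \frac{1}{54}\right) - 60\right) 64 + \frac{239}{1488} = \left(- \frac{379}{54} - 60\right) 64 + \frac{239}{1488} = \left(- \frac{3619}{54}\right) 64 + \frac{239}{1488} = - \frac{115808}{27} + \frac{239}{1488} = - \frac{57438617}{13392}$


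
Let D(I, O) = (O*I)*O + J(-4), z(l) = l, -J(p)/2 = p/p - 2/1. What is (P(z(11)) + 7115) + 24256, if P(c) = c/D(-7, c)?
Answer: 26508484/845 ≈ 31371.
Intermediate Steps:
J(p) = 2 (J(p) = -2*(p/p - 2/1) = -2*(1 - 2*1) = -2*(1 - 2) = -2*(-1) = 2)
D(I, O) = 2 + I*O**2 (D(I, O) = (O*I)*O + 2 = (I*O)*O + 2 = I*O**2 + 2 = 2 + I*O**2)
P(c) = c/(2 - 7*c**2)
(P(z(11)) + 7115) + 24256 = (-1*11/(-2 + 7*11**2) + 7115) + 24256 = (-1*11/(-2 + 7*121) + 7115) + 24256 = (-1*11/(-2 + 847) + 7115) + 24256 = (-1*11/845 + 7115) + 24256 = (-1*11*1/845 + 7115) + 24256 = (-11/845 + 7115) + 24256 = 6012164/845 + 24256 = 26508484/845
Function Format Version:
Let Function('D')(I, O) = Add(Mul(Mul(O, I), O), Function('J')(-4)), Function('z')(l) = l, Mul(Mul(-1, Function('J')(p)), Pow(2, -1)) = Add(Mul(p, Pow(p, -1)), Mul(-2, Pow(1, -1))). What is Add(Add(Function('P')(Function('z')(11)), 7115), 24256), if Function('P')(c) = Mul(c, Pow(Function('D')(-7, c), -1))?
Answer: Rational(26508484, 845) ≈ 31371.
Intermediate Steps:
Function('J')(p) = 2 (Function('J')(p) = Mul(-2, Add(Mul(p, Pow(p, -1)), Mul(-2, Pow(1, -1)))) = Mul(-2, Add(1, Mul(-2, 1))) = Mul(-2, Add(1, -2)) = Mul(-2, -1) = 2)
Function('D')(I, O) = Add(2, Mul(I, Pow(O, 2))) (Function('D')(I, O) = Add(Mul(Mul(O, I), O), 2) = Add(Mul(Mul(I, O), O), 2) = Add(Mul(I, Pow(O, 2)), 2) = Add(2, Mul(I, Pow(O, 2))))
Function('P')(c) = Mul(c, Pow(Add(2, Mul(-7, Pow(c, 2))), -1))
Add(Add(Function('P')(Function('z')(11)), 7115), 24256) = Add(Add(Mul(-1, 11, Pow(Add(-2, Mul(7, Pow(11, 2))), -1)), 7115), 24256) = Add(Add(Mul(-1, 11, Pow(Add(-2, Mul(7, 121)), -1)), 7115), 24256) = Add(Add(Mul(-1, 11, Pow(Add(-2, 847), -1)), 7115), 24256) = Add(Add(Mul(-1, 11, Pow(845, -1)), 7115), 24256) = Add(Add(Mul(-1, 11, Rational(1, 845)), 7115), 24256) = Add(Add(Rational(-11, 845), 7115), 24256) = Add(Rational(6012164, 845), 24256) = Rational(26508484, 845)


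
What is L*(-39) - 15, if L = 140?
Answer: -5475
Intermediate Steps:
L*(-39) - 15 = 140*(-39) - 15 = -5460 - 15 = -5475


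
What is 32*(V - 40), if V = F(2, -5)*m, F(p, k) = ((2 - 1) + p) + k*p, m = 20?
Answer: -5760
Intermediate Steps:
F(p, k) = 1 + p + k*p (F(p, k) = (1 + p) + k*p = 1 + p + k*p)
V = -140 (V = (1 + 2 - 5*2)*20 = (1 + 2 - 10)*20 = -7*20 = -140)
32*(V - 40) = 32*(-140 - 40) = 32*(-180) = -5760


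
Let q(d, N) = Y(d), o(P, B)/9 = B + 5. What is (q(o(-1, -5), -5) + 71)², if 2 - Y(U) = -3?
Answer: 5776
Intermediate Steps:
Y(U) = 5 (Y(U) = 2 - 1*(-3) = 2 + 3 = 5)
o(P, B) = 45 + 9*B (o(P, B) = 9*(B + 5) = 9*(5 + B) = 45 + 9*B)
q(d, N) = 5
(q(o(-1, -5), -5) + 71)² = (5 + 71)² = 76² = 5776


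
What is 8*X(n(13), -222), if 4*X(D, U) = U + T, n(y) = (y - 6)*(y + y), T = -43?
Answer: -530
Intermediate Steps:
n(y) = 2*y*(-6 + y) (n(y) = (-6 + y)*(2*y) = 2*y*(-6 + y))
X(D, U) = -43/4 + U/4 (X(D, U) = (U - 43)/4 = (-43 + U)/4 = -43/4 + U/4)
8*X(n(13), -222) = 8*(-43/4 + (¼)*(-222)) = 8*(-43/4 - 111/2) = 8*(-265/4) = -530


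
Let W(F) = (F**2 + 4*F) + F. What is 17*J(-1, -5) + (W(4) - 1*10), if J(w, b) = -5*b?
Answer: 451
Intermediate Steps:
W(F) = F**2 + 5*F
17*J(-1, -5) + (W(4) - 1*10) = 17*(-5*(-5)) + (4*(5 + 4) - 1*10) = 17*25 + (4*9 - 10) = 425 + (36 - 10) = 425 + 26 = 451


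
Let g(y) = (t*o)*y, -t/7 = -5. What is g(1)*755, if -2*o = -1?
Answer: 26425/2 ≈ 13213.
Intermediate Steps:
t = 35 (t = -7*(-5) = 35)
o = 1/2 (o = -1/2*(-1) = 1/2 ≈ 0.50000)
g(y) = 35*y/2 (g(y) = (35*(1/2))*y = 35*y/2)
g(1)*755 = ((35/2)*1)*755 = (35/2)*755 = 26425/2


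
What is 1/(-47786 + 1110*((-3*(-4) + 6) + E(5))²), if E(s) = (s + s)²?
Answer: 1/15407854 ≈ 6.4902e-8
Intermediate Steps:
E(s) = 4*s² (E(s) = (2*s)² = 4*s²)
1/(-47786 + 1110*((-3*(-4) + 6) + E(5))²) = 1/(-47786 + 1110*((-3*(-4) + 6) + 4*5²)²) = 1/(-47786 + 1110*((12 + 6) + 4*25)²) = 1/(-47786 + 1110*(18 + 100)²) = 1/(-47786 + 1110*118²) = 1/(-47786 + 1110*13924) = 1/(-47786 + 15455640) = 1/15407854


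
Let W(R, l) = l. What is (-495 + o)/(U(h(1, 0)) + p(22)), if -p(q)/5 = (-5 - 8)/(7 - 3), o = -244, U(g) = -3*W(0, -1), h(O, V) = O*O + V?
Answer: -2956/77 ≈ -38.390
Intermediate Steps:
h(O, V) = V + O**2 (h(O, V) = O**2 + V = V + O**2)
U(g) = 3 (U(g) = -3*(-1) = 3)
p(q) = 65/4 (p(q) = -5*(-5 - 8)/(7 - 3) = -(-65)/4 = -5*(-13/4) = 65/4)
(-495 + o)/(U(h(1, 0)) + p(22)) = (-495 - 244)/(3 + 65/4) = -739/77/4 = -739*4/77 = -2956/77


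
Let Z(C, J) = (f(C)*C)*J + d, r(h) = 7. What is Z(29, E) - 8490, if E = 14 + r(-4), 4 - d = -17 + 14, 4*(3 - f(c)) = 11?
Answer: -33323/4 ≈ -8330.8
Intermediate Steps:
f(c) = 1/4 (f(c) = 3 - 1/4*11 = 3 - 11/4 = 1/4)
d = 7 (d = 4 - (-17 + 14) = 4 - 1*(-3) = 4 + 3 = 7)
E = 21 (E = 14 + 7 = 21)
Z(C, J) = 7 + C*J/4 (Z(C, J) = (C/4)*J + 7 = C*J/4 + 7 = 7 + C*J/4)
Z(29, E) - 8490 = (7 + (1/4)*29*21) - 8490 = (7 + 609/4) - 8490 = 637/4 - 8490 = -33323/4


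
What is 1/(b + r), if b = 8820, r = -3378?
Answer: 1/5442 ≈ 0.00018376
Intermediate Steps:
1/(b + r) = 1/(8820 - 3378) = 1/5442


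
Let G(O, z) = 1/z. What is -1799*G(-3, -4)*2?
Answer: 1799/2 ≈ 899.50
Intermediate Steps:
G(O, z) = 1/z
-1799*G(-3, -4)*2 = -1799*2/(-4) = -(-1799)*2/4 = -1799*(-½) = 1799/2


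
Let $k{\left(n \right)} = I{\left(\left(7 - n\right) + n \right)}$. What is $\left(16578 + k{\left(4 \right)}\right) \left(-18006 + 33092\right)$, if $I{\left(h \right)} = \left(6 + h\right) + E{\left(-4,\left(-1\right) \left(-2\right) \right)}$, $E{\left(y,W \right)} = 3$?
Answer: $250337084$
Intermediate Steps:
$I{\left(h \right)} = 9 + h$ ($I{\left(h \right)} = \left(6 + h\right) + 3 = 9 + h$)
$k{\left(n \right)} = 16$ ($k{\left(n \right)} = 9 + \left(\left(7 - n\right) + n\right) = 9 + 7 = 16$)
$\left(16578 + k{\left(4 \right)}\right) \left(-18006 + 33092\right) = \left(16578 + 16\right) \left(-18006 + 33092\right) = 16594 \cdot 15086 = 250337084$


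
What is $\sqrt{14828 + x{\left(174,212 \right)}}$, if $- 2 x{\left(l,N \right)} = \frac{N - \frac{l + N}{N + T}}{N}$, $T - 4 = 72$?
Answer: $\frac{\sqrt{95962651498}}{2544} \approx 121.77$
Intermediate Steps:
$T = 76$ ($T = 4 + 72 = 76$)
$x{\left(l,N \right)} = - \frac{N - \frac{N + l}{76 + N}}{2 N}$ ($x{\left(l,N \right)} = - \frac{\left(N - \frac{l + N}{N + 76}\right) \frac{1}{N}}{2} = - \frac{\left(N - \frac{N + l}{76 + N}\right) \frac{1}{N}}{2} = - \frac{\frac{1}{N} \left(N - \frac{N + l}{76 + N}\right)}{2} = - \frac{N - \frac{N + l}{76 + N}}{2 N}$)
$\sqrt{14828 + x{\left(174,212 \right)}} = \sqrt{14828 + \frac{174 - 212^{2} - 15900}{2 \cdot 212 \left(76 + 212\right)}} = \sqrt{14828 + \frac{1}{2} \cdot \frac{1}{212} \cdot \frac{1}{288} \left(174 - 44944 - 15900\right)} = \sqrt{14828 + \frac{1}{2} \cdot \frac{1}{212} \cdot \frac{1}{288} \left(-60670\right)} = \sqrt{14828 - \frac{30335}{61056}} = \sqrt{\frac{905308033}{61056}} = \frac{\sqrt{95962651498}}{2544}$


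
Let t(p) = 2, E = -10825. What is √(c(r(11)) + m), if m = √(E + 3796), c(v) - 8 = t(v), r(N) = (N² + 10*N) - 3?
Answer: √(10 + 3*I*√781) ≈ 6.8714 + 6.1005*I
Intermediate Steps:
r(N) = -3 + N² + 10*N
c(v) = 10 (c(v) = 8 + 2 = 10)
m = 3*I*√781 (m = √(-10825 + 3796) = √(-7029) = 3*I*√781 ≈ 83.839*I)
√(c(r(11)) + m) = √(10 + 3*I*√781)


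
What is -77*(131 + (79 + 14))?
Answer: -17248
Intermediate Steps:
-77*(131 + (79 + 14)) = -77*(131 + 93) = -77*224 = -17248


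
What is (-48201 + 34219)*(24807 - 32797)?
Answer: 111716180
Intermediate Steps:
(-48201 + 34219)*(24807 - 32797) = -13982*(-7990) = 111716180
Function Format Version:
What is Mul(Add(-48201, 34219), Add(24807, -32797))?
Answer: 111716180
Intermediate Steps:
Mul(Add(-48201, 34219), Add(24807, -32797)) = Mul(-13982, -7990) = 111716180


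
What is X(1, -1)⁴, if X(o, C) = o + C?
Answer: 0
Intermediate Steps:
X(o, C) = C + o
X(1, -1)⁴ = (-1 + 1)⁴ = 0⁴ = 0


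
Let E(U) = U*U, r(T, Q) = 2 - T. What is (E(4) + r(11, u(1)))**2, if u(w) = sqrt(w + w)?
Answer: 49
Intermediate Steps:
u(w) = sqrt(2)*sqrt(w) (u(w) = sqrt(2*w) = sqrt(2)*sqrt(w))
E(U) = U**2
(E(4) + r(11, u(1)))**2 = (4**2 + (2 - 1*11))**2 = (16 + (2 - 11))**2 = (16 - 9)**2 = 7**2 = 49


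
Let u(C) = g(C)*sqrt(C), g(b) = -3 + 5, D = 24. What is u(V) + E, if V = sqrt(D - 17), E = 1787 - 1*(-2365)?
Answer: 4152 + 2*7**(1/4) ≈ 4155.3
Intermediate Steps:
E = 4152 (E = 1787 + 2365 = 4152)
g(b) = 2
V = sqrt(7) (V = sqrt(24 - 17) = sqrt(7) ≈ 2.6458)
u(C) = 2*sqrt(C)
u(V) + E = 2*sqrt(sqrt(7)) + 4152 = 2*7**(1/4) + 4152 = 4152 + 2*7**(1/4)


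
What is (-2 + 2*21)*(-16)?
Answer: -640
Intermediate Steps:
(-2 + 2*21)*(-16) = (-2 + 42)*(-16) = 40*(-16) = -640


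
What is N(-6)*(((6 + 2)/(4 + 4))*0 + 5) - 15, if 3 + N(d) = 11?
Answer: 25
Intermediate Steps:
N(d) = 8 (N(d) = -3 + 11 = 8)
N(-6)*(((6 + 2)/(4 + 4))*0 + 5) - 15 = 8*(((6 + 2)/(4 + 4))*0 + 5) - 15 = 8*((8/8)*0 + 5) - 15 = 8*((8*(1/8))*0 + 5) - 15 = 8*(1*0 + 5) - 15 = 8*(0 + 5) - 15 = 8*5 - 15 = 40 - 15 = 25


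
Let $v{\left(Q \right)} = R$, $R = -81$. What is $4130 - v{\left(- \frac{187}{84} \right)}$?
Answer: $4211$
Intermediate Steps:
$v{\left(Q \right)} = -81$
$4130 - v{\left(- \frac{187}{84} \right)} = 4130 - -81 = 4130 + 81 = 4211$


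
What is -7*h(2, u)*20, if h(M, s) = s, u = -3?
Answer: 420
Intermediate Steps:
-7*h(2, u)*20 = -7*(-3)*20 = 21*20 = 420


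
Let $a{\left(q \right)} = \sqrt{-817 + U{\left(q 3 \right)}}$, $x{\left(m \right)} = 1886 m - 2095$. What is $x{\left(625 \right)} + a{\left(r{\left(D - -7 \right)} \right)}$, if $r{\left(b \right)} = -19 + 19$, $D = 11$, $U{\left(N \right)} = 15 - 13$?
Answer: $1176655 + i \sqrt{815} \approx 1.1767 \cdot 10^{6} + 28.548 i$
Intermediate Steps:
$x{\left(m \right)} = -2095 + 1886 m$
$U{\left(N \right)} = 2$
$r{\left(b \right)} = 0$
$a{\left(q \right)} = i \sqrt{815}$ ($a{\left(q \right)} = \sqrt{-817 + 2} = \sqrt{-815} = i \sqrt{815}$)
$x{\left(625 \right)} + a{\left(r{\left(D - -7 \right)} \right)} = \left(-2095 + 1886 \cdot 625\right) + i \sqrt{815} = \left(-2095 + 1178750\right) + i \sqrt{815} = 1176655 + i \sqrt{815}$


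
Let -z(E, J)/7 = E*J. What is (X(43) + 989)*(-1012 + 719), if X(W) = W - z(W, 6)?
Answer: -831534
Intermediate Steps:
z(E, J) = -7*E*J
X(W) = 43*W (X(W) = W - (-7)*W*6 = W - (-42)*W = W + 42*W = 43*W)
(X(43) + 989)*(-1012 + 719) = (43*43 + 989)*(-1012 + 719) = (1849 + 989)*(-293) = 2838*(-293) = -831534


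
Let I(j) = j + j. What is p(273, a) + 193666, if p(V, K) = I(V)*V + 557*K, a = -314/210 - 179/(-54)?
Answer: 649663883/1890 ≈ 3.4374e+5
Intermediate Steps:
I(j) = 2*j
a = 3439/1890 (a = -314*1/210 - 179*(-1/54) = -157/105 + 179/54 = 3439/1890 ≈ 1.8196)
p(V, K) = 2*V**2 + 557*K (p(V, K) = (2*V)*V + 557*K = 2*V**2 + 557*K)
p(273, a) + 193666 = (2*273**2 + 557*(3439/1890)) + 193666 = (2*74529 + 1915523/1890) + 193666 = (149058 + 1915523/1890) + 193666 = 283635143/1890 + 193666 = 649663883/1890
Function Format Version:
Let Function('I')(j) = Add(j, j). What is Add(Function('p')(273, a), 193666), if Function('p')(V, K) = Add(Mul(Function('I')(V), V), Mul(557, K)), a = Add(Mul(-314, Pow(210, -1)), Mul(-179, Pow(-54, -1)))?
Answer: Rational(649663883, 1890) ≈ 3.4374e+5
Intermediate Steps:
Function('I')(j) = Mul(2, j)
a = Rational(3439, 1890) (a = Add(Mul(-314, Rational(1, 210)), Mul(-179, Rational(-1, 54))) = Add(Rational(-157, 105), Rational(179, 54)) = Rational(3439, 1890) ≈ 1.8196)
Function('p')(V, K) = Add(Mul(2, Pow(V, 2)), Mul(557, K)) (Function('p')(V, K) = Add(Mul(Mul(2, V), V), Mul(557, K)) = Add(Mul(2, Pow(V, 2)), Mul(557, K)))
Add(Function('p')(273, a), 193666) = Add(Add(Mul(2, Pow(273, 2)), Mul(557, Rational(3439, 1890))), 193666) = Add(Add(Mul(2, 74529), Rational(1915523, 1890)), 193666) = Add(Add(149058, Rational(1915523, 1890)), 193666) = Add(Rational(283635143, 1890), 193666) = Rational(649663883, 1890)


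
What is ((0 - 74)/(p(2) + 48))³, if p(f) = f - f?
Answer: -50653/13824 ≈ -3.6641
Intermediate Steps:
p(f) = 0
((0 - 74)/(p(2) + 48))³ = ((0 - 74)/(0 + 48))³ = (-74/48)³ = (-74*1/48)³ = (-37/24)³ = -50653/13824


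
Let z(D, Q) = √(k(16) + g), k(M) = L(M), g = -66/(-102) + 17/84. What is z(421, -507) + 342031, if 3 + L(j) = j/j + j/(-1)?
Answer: 342031 + I*√8743287/714 ≈ 3.4203e+5 + 4.1413*I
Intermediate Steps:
L(j) = -2 - j (L(j) = -3 + (j/j + j/(-1)) = -3 + (1 + j*(-1)) = -3 + (1 - j) = -2 - j)
g = 1213/1428 (g = -66*(-1/102) + 17*(1/84) = 11/17 + 17/84 = 1213/1428 ≈ 0.84944)
k(M) = -2 - M
z(D, Q) = I*√8743287/714 (z(D, Q) = √((-2 - 1*16) + 1213/1428) = √((-2 - 16) + 1213/1428) = √(-18 + 1213/1428) = √(-24491/1428) = I*√8743287/714)
z(421, -507) + 342031 = I*√8743287/714 + 342031 = 342031 + I*√8743287/714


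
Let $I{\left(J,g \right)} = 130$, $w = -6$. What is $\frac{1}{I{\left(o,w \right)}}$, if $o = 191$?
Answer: $\frac{1}{130} \approx 0.0076923$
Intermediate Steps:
$\frac{1}{I{\left(o,w \right)}} = \frac{1}{130}$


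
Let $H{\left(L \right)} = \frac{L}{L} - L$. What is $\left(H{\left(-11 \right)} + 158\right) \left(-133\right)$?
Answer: $-22610$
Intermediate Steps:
$H{\left(L \right)} = 1 - L$
$\left(H{\left(-11 \right)} + 158\right) \left(-133\right) = \left(\left(1 - -11\right) + 158\right) \left(-133\right) = \left(\left(1 + 11\right) + 158\right) \left(-133\right) = \left(12 + 158\right) \left(-133\right) = 170 \left(-133\right) = -22610$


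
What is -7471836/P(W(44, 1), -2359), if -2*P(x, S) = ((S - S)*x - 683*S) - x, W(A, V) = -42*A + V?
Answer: 3735918/403261 ≈ 9.2643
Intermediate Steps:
W(A, V) = V - 42*A
P(x, S) = x/2 + 683*S/2 (P(x, S) = -(((S - S)*x - 683*S) - x)/2 = -((0*x - 683*S) - x)/2 = -((0 - 683*S) - x)/2 = -(-683*S - x)/2 = -(-x - 683*S)/2 = x/2 + 683*S/2)
-7471836/P(W(44, 1), -2359) = -7471836/((1 - 42*44)/2 + (683/2)*(-2359)) = -7471836/((1 - 1848)/2 - 1611197/2) = -7471836/((½)*(-1847) - 1611197/2) = -7471836/(-1847/2 - 1611197/2) = -7471836/(-806522) = -7471836*(-1/806522) = 3735918/403261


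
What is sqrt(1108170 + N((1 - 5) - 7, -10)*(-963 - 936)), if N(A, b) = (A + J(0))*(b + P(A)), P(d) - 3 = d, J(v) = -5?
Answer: 3*sqrt(62362) ≈ 749.17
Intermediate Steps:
P(d) = 3 + d
N(A, b) = (-5 + A)*(3 + A + b) (N(A, b) = (A - 5)*(b + (3 + A)) = (-5 + A)*(3 + A + b))
sqrt(1108170 + N((1 - 5) - 7, -10)*(-963 - 936)) = sqrt(1108170 + (-15 + ((1 - 5) - 7)**2 - 5*(-10) - 2*((1 - 5) - 7) + ((1 - 5) - 7)*(-10))*(-963 - 936)) = sqrt(1108170 + (-15 + (-4 - 7)**2 + 50 - 2*(-4 - 7) + (-4 - 7)*(-10))*(-1899)) = sqrt(1108170 + (-15 + (-11)**2 + 50 - 2*(-11) - 11*(-10))*(-1899)) = sqrt(1108170 + (-15 + 121 + 50 + 22 + 110)*(-1899)) = sqrt(1108170 + 288*(-1899)) = sqrt(1108170 - 546912) = sqrt(561258) = 3*sqrt(62362)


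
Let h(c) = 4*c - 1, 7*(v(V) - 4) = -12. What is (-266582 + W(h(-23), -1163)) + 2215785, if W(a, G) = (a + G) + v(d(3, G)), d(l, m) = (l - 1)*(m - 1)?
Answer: 13635645/7 ≈ 1.9480e+6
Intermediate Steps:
d(l, m) = (-1 + l)*(-1 + m)
v(V) = 16/7 (v(V) = 4 + (⅐)*(-12) = 4 - 12/7 = 16/7)
h(c) = -1 + 4*c
W(a, G) = 16/7 + G + a (W(a, G) = (a + G) + 16/7 = (G + a) + 16/7 = 16/7 + G + a)
(-266582 + W(h(-23), -1163)) + 2215785 = (-266582 + (16/7 - 1163 + (-1 + 4*(-23)))) + 2215785 = (-266582 + (16/7 - 1163 + (-1 - 92))) + 2215785 = (-266582 + (16/7 - 1163 - 93)) + 2215785 = (-266582 - 8776/7) + 2215785 = -1874850/7 + 2215785 = 13635645/7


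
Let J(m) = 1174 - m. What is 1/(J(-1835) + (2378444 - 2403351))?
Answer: -1/21898 ≈ -4.5666e-5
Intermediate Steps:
1/(J(-1835) + (2378444 - 2403351)) = 1/((1174 - 1*(-1835)) + (2378444 - 2403351)) = 1/((1174 + 1835) - 24907) = 1/(3009 - 24907) = 1/(-21898) = -1/21898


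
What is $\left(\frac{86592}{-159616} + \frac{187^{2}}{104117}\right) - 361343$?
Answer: $- \frac{93829194790329}{259667798} \approx -3.6134 \cdot 10^{5}$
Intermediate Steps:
$\left(\frac{86592}{-159616} + \frac{187^{2}}{104117}\right) - 361343 = \left(86592 \left(- \frac{1}{159616}\right) + 34969 \cdot \frac{1}{104117}\right) - 361343 = \left(- \frac{1353}{2494} + \frac{34969}{104117}\right) - 361343 = - \frac{53657615}{259667798} - 361343 = - \frac{93829194790329}{259667798}$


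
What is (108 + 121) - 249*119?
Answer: -29402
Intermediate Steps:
(108 + 121) - 249*119 = 229 - 29631 = -29402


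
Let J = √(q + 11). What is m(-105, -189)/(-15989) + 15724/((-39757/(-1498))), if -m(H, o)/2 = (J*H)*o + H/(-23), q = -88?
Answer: 8662124183314/14620517479 + 39690*I*√77/15989 ≈ 592.46 + 21.782*I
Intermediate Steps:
J = I*√77 (J = √(-88 + 11) = √(-77) = I*√77 ≈ 8.775*I)
m(H, o) = 2*H/23 - 2*I*H*o*√77 (m(H, o) = -2*(((I*√77)*H)*o + H/(-23)) = -2*((I*H*√77)*o + H*(-1/23)) = -2*(I*H*o*√77 - H/23) = -2*(-H/23 + I*H*o*√77) = 2*H/23 - 2*I*H*o*√77)
m(-105, -189)/(-15989) + 15724/((-39757/(-1498))) = ((2/23)*(-105)*(1 - 23*I*(-189)*√77))/(-15989) + 15724/((-39757/(-1498))) = ((2/23)*(-105)*(1 + 4347*I*√77))*(-1/15989) + 15724/((-39757*(-1/1498))) = (-210/23 - 39690*I*√77)*(-1/15989) + 15724/(39757/1498) = (210/367747 + 39690*I*√77/15989) + 15724*(1498/39757) = (210/367747 + 39690*I*√77/15989) + 23554552/39757 = 8662124183314/14620517479 + 39690*I*√77/15989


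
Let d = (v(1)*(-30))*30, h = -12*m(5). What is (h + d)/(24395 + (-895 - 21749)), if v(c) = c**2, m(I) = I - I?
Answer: -900/1751 ≈ -0.51399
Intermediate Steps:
m(I) = 0
h = 0 (h = -12*0 = 0)
d = -900 (d = (1**2*(-30))*30 = (1*(-30))*30 = -30*30 = -900)
(h + d)/(24395 + (-895 - 21749)) = (0 - 900)/(24395 + (-895 - 21749)) = -900/(24395 - 22644) = -900/1751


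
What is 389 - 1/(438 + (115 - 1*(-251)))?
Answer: 312755/804 ≈ 389.00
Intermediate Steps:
389 - 1/(438 + (115 - 1*(-251))) = 389 - 1/(438 + (115 + 251)) = 389 - 1/(438 + 366) = 389 - 1/804 = 312755/804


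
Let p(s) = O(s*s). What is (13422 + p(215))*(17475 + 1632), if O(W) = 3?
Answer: 256511475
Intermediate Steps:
p(s) = 3
(13422 + p(215))*(17475 + 1632) = (13422 + 3)*(17475 + 1632) = 13425*19107 = 256511475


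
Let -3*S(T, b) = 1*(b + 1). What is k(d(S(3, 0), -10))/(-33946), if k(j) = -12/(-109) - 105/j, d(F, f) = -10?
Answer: -2313/7400228 ≈ -0.00031256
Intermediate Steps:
S(T, b) = -⅓ - b/3 (S(T, b) = -(b + 1)/3 = -(1 + b)/3 = -⅓ - b/3)
k(j) = 12/109 - 105/j (k(j) = -12*(-1/109) - 105/j = 12/109 - 105/j)
k(d(S(3, 0), -10))/(-33946) = (12/109 - 105/(-10))/(-33946) = (12/109 - 105*(-⅒))*(-1/33946) = (12/109 + 21/2)*(-1/33946) = (2313/218)*(-1/33946) = -2313/7400228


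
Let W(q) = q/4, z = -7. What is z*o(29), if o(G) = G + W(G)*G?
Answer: -6699/4 ≈ -1674.8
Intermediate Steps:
W(q) = q/4 (W(q) = q*(¼) = q/4)
o(G) = G + G²/4 (o(G) = G + (G/4)*G = G + G²/4)
z*o(29) = -7*29*(4 + 29)/4 = -7*29*33/4 = -7*957/4 = -6699/4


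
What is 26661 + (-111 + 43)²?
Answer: 31285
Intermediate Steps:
26661 + (-111 + 43)² = 26661 + (-68)² = 26661 + 4624 = 31285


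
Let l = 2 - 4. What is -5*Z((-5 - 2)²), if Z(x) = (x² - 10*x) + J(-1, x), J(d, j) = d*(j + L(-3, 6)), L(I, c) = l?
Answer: -9320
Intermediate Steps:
l = -2
L(I, c) = -2
J(d, j) = d*(-2 + j) (J(d, j) = d*(j - 2) = d*(-2 + j))
Z(x) = 2 + x² - 11*x (Z(x) = (x² - 10*x) - (-2 + x) = (x² - 10*x) + (2 - x) = 2 + x² - 11*x)
-5*Z((-5 - 2)²) = -5*(2 + ((-5 - 2)²)² - 11*(-5 - 2)²) = -5*(2 + ((-7)²)² - 11*(-7)²) = -5*(2 + 49² - 11*49) = -5*(2 + 2401 - 539) = -5*1864 = -9320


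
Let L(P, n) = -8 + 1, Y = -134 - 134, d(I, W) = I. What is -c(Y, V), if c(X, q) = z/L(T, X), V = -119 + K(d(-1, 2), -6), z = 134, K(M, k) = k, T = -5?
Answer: 134/7 ≈ 19.143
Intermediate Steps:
Y = -268
L(P, n) = -7
V = -125 (V = -119 - 6 = -125)
c(X, q) = -134/7 (c(X, q) = 134/(-7) = 134*(-1/7) = -134/7)
-c(Y, V) = -1*(-134/7) = 134/7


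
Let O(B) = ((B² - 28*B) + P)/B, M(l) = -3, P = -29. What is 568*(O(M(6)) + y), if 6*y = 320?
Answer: 18176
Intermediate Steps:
y = 160/3 (y = (⅙)*320 = 160/3 ≈ 53.333)
O(B) = (-29 + B² - 28*B)/B (O(B) = ((B² - 28*B) - 29)/B = (-29 + B² - 28*B)/B)
568*(O(M(6)) + y) = 568*((-28 - 3 - 29/(-3)) + 160/3) = 568*((-28 - 3 - 29*(-⅓)) + 160/3) = 568*((-28 - 3 + 29/3) + 160/3) = 568*(-64/3 + 160/3) = 568*32 = 18176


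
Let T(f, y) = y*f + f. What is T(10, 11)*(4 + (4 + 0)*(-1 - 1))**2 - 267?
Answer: 1653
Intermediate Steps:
T(f, y) = f + f*y (T(f, y) = f*y + f = f + f*y)
T(10, 11)*(4 + (4 + 0)*(-1 - 1))**2 - 267 = (10*(1 + 11))*(4 + (4 + 0)*(-1 - 1))**2 - 267 = (10*12)*(4 + 4*(-2))**2 - 267 = 120*(4 - 8)**2 - 267 = 120*(-4)**2 - 267 = 120*16 - 267 = 1920 - 267 = 1653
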